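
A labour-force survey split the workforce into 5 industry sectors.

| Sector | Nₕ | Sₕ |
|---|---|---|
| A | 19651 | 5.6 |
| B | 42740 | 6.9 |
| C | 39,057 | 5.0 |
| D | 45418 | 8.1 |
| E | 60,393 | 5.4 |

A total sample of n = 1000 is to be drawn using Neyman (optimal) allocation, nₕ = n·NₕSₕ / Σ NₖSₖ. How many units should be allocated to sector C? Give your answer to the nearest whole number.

151

Σ NₕSₕ = 19651·5.6 + 42740·6.9 + 39057·5.0 + 45418·8.1 + 60393·5.4 = 1294244.6.
Share for C: 195285/1294244.6 = 0.15089.
n_C = 1000 × 0.15089 = 150.887... → 151.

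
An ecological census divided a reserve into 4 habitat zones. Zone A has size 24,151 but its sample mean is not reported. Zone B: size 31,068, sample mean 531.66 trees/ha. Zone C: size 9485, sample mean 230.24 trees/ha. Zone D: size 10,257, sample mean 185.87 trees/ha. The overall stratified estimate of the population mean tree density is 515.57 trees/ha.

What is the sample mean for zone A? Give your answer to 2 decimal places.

Σ Nₕx̄ₕ = N·μ, so 24151·x̄_A = 74961·515.57 − (31068·531.66 + 9485·230.24 + 10257·185.87).
= 38647642.77 − 20607907.87 = 18039734.9.
x̄_A = 18039734.9 / 24151 = 746.9560... → 746.96.

746.96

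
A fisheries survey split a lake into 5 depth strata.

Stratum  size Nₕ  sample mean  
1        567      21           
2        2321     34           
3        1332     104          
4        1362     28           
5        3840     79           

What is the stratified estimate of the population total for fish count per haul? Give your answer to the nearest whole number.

570845

Population total = Σ Nₕ·x̄ₕ (each stratum's size times its mean).
567·21 + 2321·34 + 1332·104 + 1362·28 + 3840·79 = 11907 + 78914 + 138528 + 38136 + 303360 = 570845.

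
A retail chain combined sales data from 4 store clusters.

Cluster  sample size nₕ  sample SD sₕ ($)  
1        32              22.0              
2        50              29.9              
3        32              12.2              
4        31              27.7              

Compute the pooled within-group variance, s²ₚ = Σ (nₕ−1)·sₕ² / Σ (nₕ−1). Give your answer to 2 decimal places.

613.07

Degrees of freedom: 31 + 49 + 31 + 30 = 141.
Σ(nₕ−1)sₕ² = 31·484 + 49·894.01 + 31·148.84 + 30·767.29 = 86443.23.
s²ₚ = 86443.23 / 141 = 613.0726... → 613.07.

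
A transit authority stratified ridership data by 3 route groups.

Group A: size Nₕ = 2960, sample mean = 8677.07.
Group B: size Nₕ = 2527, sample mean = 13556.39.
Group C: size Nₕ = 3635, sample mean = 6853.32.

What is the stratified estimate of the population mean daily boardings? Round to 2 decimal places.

9302.01

N = 9122; weights Wₕ = Nₕ/N = (0.3245, 0.2770, 0.3985).
x̄_st = Σ Wₕ·x̄ₕ = 0.3245·8677.07 + 0.2770·13556.39 + 0.3985·6853.32 ≈ 9302.0108...
→ 9302.01.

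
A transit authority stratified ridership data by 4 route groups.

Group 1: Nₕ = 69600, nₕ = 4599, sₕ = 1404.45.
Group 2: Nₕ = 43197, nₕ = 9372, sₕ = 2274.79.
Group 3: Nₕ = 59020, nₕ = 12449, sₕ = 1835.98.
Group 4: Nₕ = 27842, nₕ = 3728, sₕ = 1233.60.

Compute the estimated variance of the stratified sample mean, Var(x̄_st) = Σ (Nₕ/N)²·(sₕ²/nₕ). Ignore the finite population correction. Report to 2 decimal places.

N = 199659. Term for each stratum: Wₕ²sₕ²/nₕ.
Var(x̄_st) = 52.11825 + 25.84519 + 23.66040 + 7.93772 = 109.56156 → 109.56.

109.56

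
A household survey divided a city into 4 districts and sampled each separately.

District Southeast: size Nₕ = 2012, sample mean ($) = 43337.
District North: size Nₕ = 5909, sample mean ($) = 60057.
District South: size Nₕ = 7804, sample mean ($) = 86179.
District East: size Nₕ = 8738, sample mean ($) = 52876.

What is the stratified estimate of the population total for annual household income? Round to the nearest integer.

Southeast: 2012·43337 = 87194044
North: 5909·60057 = 354876813
South: 7804·86179 = 672540916
East: 8738·52876 = 462030488
τ̂ = Σ Nₕx̄ₕ = 1576642261.

1576642261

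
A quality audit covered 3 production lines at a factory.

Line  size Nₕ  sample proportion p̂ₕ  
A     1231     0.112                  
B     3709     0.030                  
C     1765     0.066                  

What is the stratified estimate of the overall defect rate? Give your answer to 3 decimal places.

N = 1231 + 3709 + 1765 = 6705.
Overall proportion = Σ (Nₕ/N)·p̂ₕ.
Σ Nₕp̂ₕ = 137.872 + 111.27 + 116.49 = 365.632.
365.632 / 6705 = 0.05453... → 0.055.

0.055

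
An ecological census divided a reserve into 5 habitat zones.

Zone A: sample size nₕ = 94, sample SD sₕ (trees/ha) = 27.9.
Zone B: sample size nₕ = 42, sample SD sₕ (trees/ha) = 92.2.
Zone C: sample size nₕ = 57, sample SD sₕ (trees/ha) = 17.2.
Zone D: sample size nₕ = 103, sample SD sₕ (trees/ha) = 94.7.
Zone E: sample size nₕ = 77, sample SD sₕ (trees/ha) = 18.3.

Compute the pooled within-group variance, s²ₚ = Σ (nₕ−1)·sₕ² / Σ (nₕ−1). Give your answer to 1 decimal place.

A: (94−1)·27.9² = 93·778.41 = 72392.13
B: (42−1)·92.2² = 41·8500.84 = 348534.44
C: (57−1)·17.2² = 56·295.84 = 16567.04
D: (103−1)·94.7² = 102·8968.09 = 914745.18
E: (77−1)·18.3² = 76·334.89 = 25451.64
Numerator = 1377690.43; denominator = Σ(nₕ−1) = 368.
s²ₚ = 1377690.43/368 = 3743.724... → 3743.7.

3743.7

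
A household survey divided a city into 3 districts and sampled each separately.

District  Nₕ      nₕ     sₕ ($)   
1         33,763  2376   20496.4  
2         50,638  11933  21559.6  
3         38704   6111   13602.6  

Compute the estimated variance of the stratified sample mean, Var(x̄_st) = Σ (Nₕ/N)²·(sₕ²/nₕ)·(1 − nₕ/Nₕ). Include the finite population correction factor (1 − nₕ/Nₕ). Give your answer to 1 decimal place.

19921.6

N = 123105; Wₕ = Nₕ/N.
district 1: (33763/123105)²·20496.4²/2376·(1 − 2376/33763) = 12363.6924
district 2: (50638/123105)²·21559.6²/11933·(1 − 11933/50638) = 5037.6036
district 3: (38704/123105)²·13602.6²/6111·(1 − 6111/38704) = 2520.3472
Sum = 19921.6432 → 19921.6.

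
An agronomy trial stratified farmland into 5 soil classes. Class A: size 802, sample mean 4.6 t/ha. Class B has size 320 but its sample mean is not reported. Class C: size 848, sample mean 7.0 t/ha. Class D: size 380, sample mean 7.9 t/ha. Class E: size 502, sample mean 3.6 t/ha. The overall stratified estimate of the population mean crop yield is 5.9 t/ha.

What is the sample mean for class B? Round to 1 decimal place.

7.5

N = 802 + 320 + 848 + 380 + 502 = 2852.
Overall total = μ·N = 5.9·2852 = 16826.8.
Subtract the known strata: 802·4.6 + 848·7.0 + 380·7.9 + 502·3.6 = 14434.4.
Remaining total for class B: 16826.8 − 14434.4 = 2392.4.
Divide by its size: 2392.4 / 320 = 7.476... → 7.5.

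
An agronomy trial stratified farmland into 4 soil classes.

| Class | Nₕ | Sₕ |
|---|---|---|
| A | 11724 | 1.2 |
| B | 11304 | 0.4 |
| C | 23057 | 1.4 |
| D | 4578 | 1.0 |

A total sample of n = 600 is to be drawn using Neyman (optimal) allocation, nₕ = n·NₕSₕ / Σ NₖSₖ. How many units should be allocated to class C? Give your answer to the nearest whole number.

349

A: NₕSₕ = 11724·1.2 = 14068.8
B: NₕSₕ = 11304·0.4 = 4521.6
C: NₕSₕ = 23057·1.4 = 32279.8
D: NₕSₕ = 4578·1.0 = 4578
Σ NₕSₕ = 55448.2.
n_C = 600·32279.8/55448.2 = 349.297... → 349.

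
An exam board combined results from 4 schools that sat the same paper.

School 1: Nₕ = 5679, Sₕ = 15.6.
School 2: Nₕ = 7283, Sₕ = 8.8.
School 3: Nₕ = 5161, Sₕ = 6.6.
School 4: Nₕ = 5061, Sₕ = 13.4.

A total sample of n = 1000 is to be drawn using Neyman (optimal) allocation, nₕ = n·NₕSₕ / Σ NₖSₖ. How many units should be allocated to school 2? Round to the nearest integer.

Σ NₕSₕ = 5679·15.6 + 7283·8.8 + 5161·6.6 + 5061·13.4 = 254562.8.
Share for 2: 64090.4/254562.8 = 0.25177.
n_2 = 1000 × 0.25177 = 251.767... → 252.

252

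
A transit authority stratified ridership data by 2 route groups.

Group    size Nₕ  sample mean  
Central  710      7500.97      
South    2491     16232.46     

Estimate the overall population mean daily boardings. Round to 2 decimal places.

14295.77

N = 710 + 2491 = 3201.
Weight each subgroup mean by Nₕ/N and sum.
Σ Nₕx̄ₕ = 710·7500.97 + 2491·16232.46 = 5325688.7 + 40435057.86 = 45760746.56.
Divide by N: 45760746.56 / 3201 = 14295.7659... → 14295.77.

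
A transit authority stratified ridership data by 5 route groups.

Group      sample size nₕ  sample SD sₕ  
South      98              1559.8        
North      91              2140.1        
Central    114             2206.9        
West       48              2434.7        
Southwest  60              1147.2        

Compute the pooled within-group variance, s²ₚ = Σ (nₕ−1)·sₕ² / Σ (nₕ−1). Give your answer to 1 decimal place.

3829581.7

South: (98−1)·1559.8² = 97·2432976.04 = 235998675.88
North: (91−1)·2140.1² = 90·4580028.01 = 412202520.9
Central: (114−1)·2206.9² = 113·4870407.61 = 550356059.93
West: (48−1)·2434.7² = 47·5927764.09 = 278604912.23
Southwest: (60−1)·1147.2² = 59·1316067.84 = 77648002.56
Numerator = 1554810171.5; denominator = Σ(nₕ−1) = 406.
s²ₚ = 1554810171.5/406 = 3829581.703... → 3829581.7.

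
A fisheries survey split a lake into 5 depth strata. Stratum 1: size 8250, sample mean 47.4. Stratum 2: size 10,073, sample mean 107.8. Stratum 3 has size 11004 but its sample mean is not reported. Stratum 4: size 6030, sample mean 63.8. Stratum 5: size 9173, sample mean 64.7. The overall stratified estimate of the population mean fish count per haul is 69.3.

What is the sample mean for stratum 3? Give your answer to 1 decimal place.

57.3

N = 8250 + 10073 + 11004 + 6030 + 9173 = 44530.
Overall total = μ·N = 69.3·44530 = 3085929.
Subtract the known strata: 8250·47.4 + 10073·107.8 + 6030·63.8 + 9173·64.7 = 2455126.5.
Remaining total for stratum 3: 3085929 − 2455126.5 = 630802.5.
Divide by its size: 630802.5 / 11004 = 57.325... → 57.3.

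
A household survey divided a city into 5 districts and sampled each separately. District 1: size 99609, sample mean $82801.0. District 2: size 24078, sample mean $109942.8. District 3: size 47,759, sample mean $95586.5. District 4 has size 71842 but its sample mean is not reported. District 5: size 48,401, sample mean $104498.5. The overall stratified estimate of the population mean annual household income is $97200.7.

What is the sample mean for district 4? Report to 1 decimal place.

N = 99609 + 24078 + 47759 + 71842 + 48401 = 291689.
Overall total = μ·N = 97200.7·291689 = 28352374982.3.
Subtract the known strata: 99609·82801.0 + 24078·109942.8 + 47759·95586.5 + 48401·104498.5 = 20517875099.4.
Remaining total for district 4: 28352374982.3 − 20517875099.4 = 7834499882.9.
Divide by its size: 7834499882.9 / 71842 = 109051.807... → 109051.8.

109051.8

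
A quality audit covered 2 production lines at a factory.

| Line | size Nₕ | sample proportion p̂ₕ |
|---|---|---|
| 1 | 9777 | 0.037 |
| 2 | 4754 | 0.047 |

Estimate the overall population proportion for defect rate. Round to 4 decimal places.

0.0403

N = 9777 + 4754 = 14531.
Overall proportion = Σ (Nₕ/N)·p̂ₕ.
Σ Nₕp̂ₕ = 361.749 + 223.438 = 585.187.
585.187 / 14531 = 0.040272... → 0.0403.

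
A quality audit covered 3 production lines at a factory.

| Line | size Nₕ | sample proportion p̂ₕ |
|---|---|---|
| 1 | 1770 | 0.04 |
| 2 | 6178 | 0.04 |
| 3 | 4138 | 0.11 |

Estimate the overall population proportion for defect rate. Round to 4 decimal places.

N = 1770 + 6178 + 4138 = 12086.
Overall proportion = Σ (Nₕ/N)·p̂ₕ.
Σ Nₕp̂ₕ = 70.8 + 247.12 + 455.18 = 773.1.
773.1 / 12086 = 0.063967... → 0.0640.

0.0640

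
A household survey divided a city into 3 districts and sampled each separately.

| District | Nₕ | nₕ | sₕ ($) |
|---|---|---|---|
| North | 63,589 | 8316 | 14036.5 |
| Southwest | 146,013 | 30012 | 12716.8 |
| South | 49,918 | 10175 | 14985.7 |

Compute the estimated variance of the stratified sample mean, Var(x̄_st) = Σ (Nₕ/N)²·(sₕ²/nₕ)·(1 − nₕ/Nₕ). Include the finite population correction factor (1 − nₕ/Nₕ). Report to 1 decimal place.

3241.6

N = 259520. Term for each stratum: Wₕ²sₕ²/nₕ·(1−nₕ/Nₕ).
Var(x̄_st) = 1236.3930 + 1355.1031 + 650.1234 = 3241.6195 → 3241.6.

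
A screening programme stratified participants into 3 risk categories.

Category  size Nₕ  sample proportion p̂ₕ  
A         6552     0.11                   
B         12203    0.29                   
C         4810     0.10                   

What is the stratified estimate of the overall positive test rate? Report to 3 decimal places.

Wₕ = Nₕ/N with N = 23565: 0.2780, 0.5178, 0.2041.
p̂_st = 0.2780·0.11 + 0.5178·0.29 + 0.2041·0.10 ≈ 0.20117... → 0.201.

0.201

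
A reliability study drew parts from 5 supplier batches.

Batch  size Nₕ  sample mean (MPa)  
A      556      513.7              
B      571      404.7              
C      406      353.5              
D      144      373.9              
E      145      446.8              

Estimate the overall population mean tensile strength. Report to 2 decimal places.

427.47

x̄_st = (Σ Nₕx̄ₕ) / (Σ Nₕ) = (556·513.7 + 571·404.7 + 406·353.5 + 144·373.9 + 145·446.8) / 1822
= 778849.5 / 1822 = 427.4695... → 427.47.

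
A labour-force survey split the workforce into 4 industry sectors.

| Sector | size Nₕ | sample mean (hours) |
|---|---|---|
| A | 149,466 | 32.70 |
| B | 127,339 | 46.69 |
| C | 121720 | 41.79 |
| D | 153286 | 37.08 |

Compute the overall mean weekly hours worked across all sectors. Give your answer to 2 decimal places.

x̄_st = (Σ Nₕx̄ₕ) / (Σ Nₕ) = (149466·32.70 + 127339·46.69 + 121720·41.79 + 153286·37.08) / 551811
= 21603519.79 / 551811 = 39.1502... → 39.15.

39.15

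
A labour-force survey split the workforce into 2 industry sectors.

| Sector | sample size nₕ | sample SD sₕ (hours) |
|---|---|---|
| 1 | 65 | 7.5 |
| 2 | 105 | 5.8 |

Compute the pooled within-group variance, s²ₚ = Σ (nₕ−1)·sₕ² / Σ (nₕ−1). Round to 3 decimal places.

42.253

1: (65−1)·7.5² = 64·56.25 = 3600
2: (105−1)·5.8² = 104·33.64 = 3498.56
Numerator = 7098.56; denominator = Σ(nₕ−1) = 168.
s²ₚ = 7098.56/168 = 42.25333... → 42.253.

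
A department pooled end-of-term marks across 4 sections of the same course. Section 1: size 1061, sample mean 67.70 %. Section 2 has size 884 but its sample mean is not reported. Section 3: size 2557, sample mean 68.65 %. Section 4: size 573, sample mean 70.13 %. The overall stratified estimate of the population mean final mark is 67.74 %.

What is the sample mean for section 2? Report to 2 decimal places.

63.61

N = 1061 + 884 + 2557 + 573 = 5075.
Overall total = μ·N = 67.74·5075 = 343780.5.
Subtract the known strata: 1061·67.70 + 2557·68.65 + 573·70.13 = 287552.24.
Remaining total for section 2: 343780.5 − 287552.24 = 56228.26.
Divide by its size: 56228.26 / 884 = 63.6066... → 63.61.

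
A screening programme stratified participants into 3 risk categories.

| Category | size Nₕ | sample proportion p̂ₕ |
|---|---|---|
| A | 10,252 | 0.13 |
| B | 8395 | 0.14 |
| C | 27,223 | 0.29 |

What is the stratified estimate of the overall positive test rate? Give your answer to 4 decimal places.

0.2268

Wₕ = Nₕ/N with N = 45870: 0.2235, 0.1830, 0.5935.
p̂_st = 0.2235·0.13 + 0.1830·0.14 + 0.5935·0.29 ≈ 0.226787... → 0.2268.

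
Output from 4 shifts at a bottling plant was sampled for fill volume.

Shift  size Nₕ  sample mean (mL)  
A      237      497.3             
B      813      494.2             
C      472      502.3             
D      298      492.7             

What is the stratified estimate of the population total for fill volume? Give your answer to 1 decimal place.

Population total = Σ Nₕ·x̄ₕ (each stratum's size times its mean).
237·497.3 + 813·494.2 + 472·502.3 + 298·492.7 = 117860.1 + 401784.6 + 237085.6 + 146824.6 = 903554.9.

903554.9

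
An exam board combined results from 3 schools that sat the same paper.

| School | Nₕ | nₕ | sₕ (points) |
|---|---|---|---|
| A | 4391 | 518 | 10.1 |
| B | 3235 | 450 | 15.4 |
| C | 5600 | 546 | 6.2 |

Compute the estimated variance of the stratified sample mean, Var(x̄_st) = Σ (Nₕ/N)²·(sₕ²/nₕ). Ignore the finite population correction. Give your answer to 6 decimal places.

0.065857

N = 13226; Wₕ = Nₕ/N.
school A: (4391/13226)²·10.1²/518 = 0.021706151
school B: (3235/13226)²·15.4²/450 = 0.031529745
school C: (5600/13226)²·6.2²/546 = 0.012621465
Sum = 0.065857361 → 0.065857.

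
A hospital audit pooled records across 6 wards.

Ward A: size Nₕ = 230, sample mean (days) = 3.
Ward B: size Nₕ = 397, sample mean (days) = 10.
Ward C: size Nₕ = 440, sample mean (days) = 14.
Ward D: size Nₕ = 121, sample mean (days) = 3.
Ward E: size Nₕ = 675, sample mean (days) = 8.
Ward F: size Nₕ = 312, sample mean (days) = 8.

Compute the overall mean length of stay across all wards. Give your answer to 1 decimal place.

x̄_st = (Σ Nₕx̄ₕ) / (Σ Nₕ) = (230·3 + 397·10 + 440·14 + 121·3 + 675·8 + 312·8) / 2175
= 19079 / 2175 = 8.772... → 8.8.

8.8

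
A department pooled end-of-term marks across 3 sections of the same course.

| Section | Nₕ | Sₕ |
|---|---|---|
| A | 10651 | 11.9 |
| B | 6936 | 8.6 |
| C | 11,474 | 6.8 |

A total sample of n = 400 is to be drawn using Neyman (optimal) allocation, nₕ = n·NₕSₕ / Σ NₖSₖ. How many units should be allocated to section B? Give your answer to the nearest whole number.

90

Σ NₕSₕ = 10651·11.9 + 6936·8.6 + 11474·6.8 = 264419.7.
Share for B: 59649.6/264419.7 = 0.22559.
n_B = 400 × 0.22559 = 90.235... → 90.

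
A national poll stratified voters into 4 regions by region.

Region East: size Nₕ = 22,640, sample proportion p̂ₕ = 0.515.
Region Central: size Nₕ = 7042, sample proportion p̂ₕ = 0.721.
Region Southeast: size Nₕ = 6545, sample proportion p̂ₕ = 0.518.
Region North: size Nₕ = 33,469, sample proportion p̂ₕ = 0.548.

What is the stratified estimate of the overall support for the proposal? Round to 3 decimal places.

Wₕ = Nₕ/N with N = 69696: 0.3248, 0.1010, 0.0939, 0.4802.
p̂_st = 0.3248·0.515 + 0.1010·0.721 + 0.0939·0.518 + 0.4802·0.548 ≈ 0.55194... → 0.552.

0.552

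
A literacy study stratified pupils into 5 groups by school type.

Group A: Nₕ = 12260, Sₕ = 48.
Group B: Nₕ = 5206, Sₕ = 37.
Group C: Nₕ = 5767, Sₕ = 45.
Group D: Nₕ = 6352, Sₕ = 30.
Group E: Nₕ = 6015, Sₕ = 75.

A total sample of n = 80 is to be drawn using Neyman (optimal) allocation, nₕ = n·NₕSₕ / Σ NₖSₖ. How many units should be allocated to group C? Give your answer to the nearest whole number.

12

A: NₕSₕ = 12260·48 = 588480
B: NₕSₕ = 5206·37 = 192622
C: NₕSₕ = 5767·45 = 259515
D: NₕSₕ = 6352·30 = 190560
E: NₕSₕ = 6015·75 = 451125
Σ NₕSₕ = 1682302.
n_C = 80·259515/1682302 = 12.341... → 12.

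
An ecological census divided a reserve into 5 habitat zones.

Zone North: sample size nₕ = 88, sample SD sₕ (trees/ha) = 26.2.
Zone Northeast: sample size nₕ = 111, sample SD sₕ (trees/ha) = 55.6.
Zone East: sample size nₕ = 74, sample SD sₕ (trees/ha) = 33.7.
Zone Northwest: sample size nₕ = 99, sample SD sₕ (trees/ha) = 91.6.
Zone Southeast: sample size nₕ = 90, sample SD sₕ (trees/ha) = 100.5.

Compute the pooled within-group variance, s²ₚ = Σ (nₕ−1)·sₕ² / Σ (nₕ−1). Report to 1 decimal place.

Degrees of freedom: 87 + 110 + 73 + 98 + 89 = 457.
Σ(nₕ−1)sₕ² = 87·686.44 + 110·3091.36 + 73·1135.69 + 98·8390.56 + 89·10100.25 = 2203872.38.
s²ₚ = 2203872.38 / 457 = 4822.478... → 4822.5.

4822.5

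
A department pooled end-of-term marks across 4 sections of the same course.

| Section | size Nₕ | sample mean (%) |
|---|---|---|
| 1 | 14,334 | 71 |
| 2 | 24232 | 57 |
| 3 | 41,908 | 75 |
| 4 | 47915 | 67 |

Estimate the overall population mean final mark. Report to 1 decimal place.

68.2

x̄_st = (Σ Nₕx̄ₕ) / (Σ Nₕ) = (14334·71 + 24232·57 + 41908·75 + 47915·67) / 128389
= 8752343 / 128389 = 68.171... → 68.2.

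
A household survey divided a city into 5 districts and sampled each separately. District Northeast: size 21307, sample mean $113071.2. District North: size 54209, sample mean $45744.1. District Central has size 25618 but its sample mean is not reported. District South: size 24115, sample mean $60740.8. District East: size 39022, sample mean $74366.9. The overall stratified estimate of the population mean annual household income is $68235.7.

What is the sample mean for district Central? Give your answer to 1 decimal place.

N = 21307 + 54209 + 25618 + 24115 + 39022 = 164271.
Overall total = μ·N = 68235.7·164271 = 11209146674.7.
Subtract the known strata: 21307·113071.2 + 54209·45744.1 + 24115·60740.8 + 39022·74366.9 = 9255659539.1.
Remaining total for district Central: 11209146674.7 − 9255659539.1 = 1953487135.6.
Divide by its size: 1953487135.6 / 25618 = 76254.475... → 76254.5.

76254.5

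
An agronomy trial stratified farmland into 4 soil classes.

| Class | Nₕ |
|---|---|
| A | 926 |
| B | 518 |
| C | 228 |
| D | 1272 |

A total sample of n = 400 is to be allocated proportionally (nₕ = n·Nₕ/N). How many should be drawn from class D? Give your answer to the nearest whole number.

Share of class D = 1272/2944 = 0.43207.
Allocate 400 × 0.43207 = 172.826... → 173.

173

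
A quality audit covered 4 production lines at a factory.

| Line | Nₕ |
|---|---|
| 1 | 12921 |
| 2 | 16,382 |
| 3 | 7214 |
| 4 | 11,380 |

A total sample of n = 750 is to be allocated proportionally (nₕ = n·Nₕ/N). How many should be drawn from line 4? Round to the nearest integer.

178

N = 12921 + 16382 + 7214 + 11380 = 47897.
n_4 = 750·11380/47897 = 178.195... → 178.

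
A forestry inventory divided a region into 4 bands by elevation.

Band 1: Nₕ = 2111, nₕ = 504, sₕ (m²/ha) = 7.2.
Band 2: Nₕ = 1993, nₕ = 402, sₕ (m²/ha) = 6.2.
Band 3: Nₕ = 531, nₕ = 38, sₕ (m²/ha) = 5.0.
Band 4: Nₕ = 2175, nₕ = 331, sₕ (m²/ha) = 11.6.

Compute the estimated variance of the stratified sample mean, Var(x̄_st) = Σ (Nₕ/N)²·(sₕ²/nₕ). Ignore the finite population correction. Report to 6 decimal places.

N = 6810; Wₕ = Nₕ/N.
band 1: (2111/6810)²·7.2²/504 = 0.009883635
band 2: (1993/6810)²·6.2²/402 = 0.008189883
band 3: (531/6810)²·5.0²/38 = 0.003999919
band 4: (2175/6810)²·11.6²/331 = 0.041467923
Sum = 0.063541360 → 0.063541.

0.063541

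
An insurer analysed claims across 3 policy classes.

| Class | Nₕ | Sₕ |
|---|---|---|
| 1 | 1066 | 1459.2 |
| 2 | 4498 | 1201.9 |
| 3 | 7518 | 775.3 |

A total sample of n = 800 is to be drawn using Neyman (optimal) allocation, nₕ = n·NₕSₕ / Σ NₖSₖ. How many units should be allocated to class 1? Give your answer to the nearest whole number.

97

1: NₕSₕ = 1066·1459.2 = 1555507.2
2: NₕSₕ = 4498·1201.9 = 5406146.2
3: NₕSₕ = 7518·775.3 = 5828705.4
Σ NₕSₕ = 12790358.8.
n_1 = 800·1555507.2/12790358.8 = 97.292... → 97.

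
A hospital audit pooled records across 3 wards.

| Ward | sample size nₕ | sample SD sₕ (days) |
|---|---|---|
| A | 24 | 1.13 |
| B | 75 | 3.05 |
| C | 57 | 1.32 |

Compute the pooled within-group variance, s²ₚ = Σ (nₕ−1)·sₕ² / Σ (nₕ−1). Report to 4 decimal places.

5.3289

A: (24−1)·1.13² = 23·1.2769 = 29.3687
B: (75−1)·3.05² = 74·9.3025 = 688.385
C: (57−1)·1.32² = 56·1.7424 = 97.5744
Numerator = 815.3281; denominator = Σ(nₕ−1) = 153.
s²ₚ = 815.3281/153 = 5.328942... → 5.3289.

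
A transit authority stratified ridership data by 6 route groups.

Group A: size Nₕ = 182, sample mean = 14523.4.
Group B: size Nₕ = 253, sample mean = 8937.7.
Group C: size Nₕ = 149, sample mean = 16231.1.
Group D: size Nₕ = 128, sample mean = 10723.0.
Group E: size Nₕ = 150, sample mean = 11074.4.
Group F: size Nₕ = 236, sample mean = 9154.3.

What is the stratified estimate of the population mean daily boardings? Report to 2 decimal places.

11399.86

x̄_st = (Σ Nₕx̄ₕ) / (Σ Nₕ) = (182·14523.4 + 253·8937.7 + 149·16231.1 + 128·10723.0 + 150·11074.4 + 236·9154.3) / 1098
= 12517049.6 / 1098 = 11399.8630... → 11399.86.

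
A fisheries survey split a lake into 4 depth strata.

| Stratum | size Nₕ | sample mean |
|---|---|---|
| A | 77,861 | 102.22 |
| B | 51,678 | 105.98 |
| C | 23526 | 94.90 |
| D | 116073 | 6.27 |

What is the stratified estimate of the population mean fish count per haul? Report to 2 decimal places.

60.92

N = 269138; weights Wₕ = Nₕ/N = (0.2893, 0.1920, 0.0874, 0.4313).
x̄_st = Σ Wₕ·x̄ₕ = 0.2893·102.22 + 0.1920·105.98 + 0.0874·94.90 + 0.4313·6.27 ≈ 60.9211...
→ 60.92.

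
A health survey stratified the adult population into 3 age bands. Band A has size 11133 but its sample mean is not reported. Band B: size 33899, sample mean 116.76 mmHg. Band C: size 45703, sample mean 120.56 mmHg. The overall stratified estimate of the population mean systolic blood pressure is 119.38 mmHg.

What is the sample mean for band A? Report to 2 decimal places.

122.51

N = 11133 + 33899 + 45703 = 90735.
Overall total = μ·N = 119.38·90735 = 10831944.3.
Subtract the known strata: 33899·116.76 + 45703·120.56 = 9468000.92.
Remaining total for band A: 10831944.3 − 9468000.92 = 1363943.38.
Divide by its size: 1363943.38 / 11133 = 122.5136... → 122.51.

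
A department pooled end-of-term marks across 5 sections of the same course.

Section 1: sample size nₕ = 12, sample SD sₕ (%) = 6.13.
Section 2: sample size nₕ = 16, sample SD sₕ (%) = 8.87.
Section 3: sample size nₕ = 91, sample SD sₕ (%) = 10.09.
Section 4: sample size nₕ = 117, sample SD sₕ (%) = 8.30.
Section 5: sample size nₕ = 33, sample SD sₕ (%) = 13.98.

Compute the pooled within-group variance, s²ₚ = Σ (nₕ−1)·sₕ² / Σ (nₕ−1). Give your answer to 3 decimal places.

Degrees of freedom: 11 + 15 + 90 + 116 + 32 = 264.
Σ(nₕ−1)sₕ² = 11·37.5769 + 15·78.6769 + 90·101.8081 + 116·68.89 + 32·195.4404 = 25001.5612.
s²ₚ = 25001.5612 / 264 = 94.70288... → 94.703.

94.703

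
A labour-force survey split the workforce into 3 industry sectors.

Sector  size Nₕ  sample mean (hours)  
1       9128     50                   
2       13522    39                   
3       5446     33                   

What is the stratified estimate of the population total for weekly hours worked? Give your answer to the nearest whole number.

1: 9128·50 = 456400
2: 13522·39 = 527358
3: 5446·33 = 179718
τ̂ = Σ Nₕx̄ₕ = 1163476.

1163476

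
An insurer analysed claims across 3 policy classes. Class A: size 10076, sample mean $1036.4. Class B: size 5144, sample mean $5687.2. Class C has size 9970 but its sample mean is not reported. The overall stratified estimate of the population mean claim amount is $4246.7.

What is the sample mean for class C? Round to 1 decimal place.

Σ Nₕx̄ₕ = N·μ, so 9970·x̄_C = 25190·4246.7 − (10076·1036.4 + 5144·5687.2).
= 106974373 − 39697723.2 = 67276649.8.
x̄_C = 67276649.8 / 9970 = 6747.909... → 6747.9.

6747.9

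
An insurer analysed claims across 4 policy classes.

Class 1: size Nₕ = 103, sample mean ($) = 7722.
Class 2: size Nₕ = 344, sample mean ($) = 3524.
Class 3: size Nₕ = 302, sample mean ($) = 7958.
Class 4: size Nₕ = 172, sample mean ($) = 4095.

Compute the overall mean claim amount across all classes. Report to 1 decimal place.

N = 103 + 344 + 302 + 172 = 921.
The stratified mean weights each stratum mean by its population share Nₕ/N.
Σ Nₕx̄ₕ = 103·7722 + 344·3524 + 302·7958 + 172·4095 = 795366 + 1212256 + 2403316 + 704340 = 5115278.
Divide by N: 5115278 / 921 = 5554.048... → 5554.0.

5554.0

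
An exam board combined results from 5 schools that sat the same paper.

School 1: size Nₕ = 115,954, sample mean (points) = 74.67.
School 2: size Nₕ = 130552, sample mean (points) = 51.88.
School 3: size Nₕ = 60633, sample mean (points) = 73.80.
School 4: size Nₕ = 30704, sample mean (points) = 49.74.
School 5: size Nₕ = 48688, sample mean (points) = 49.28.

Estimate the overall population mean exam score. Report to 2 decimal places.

61.66

N = 115954 + 130552 + 60633 + 30704 + 48688 = 386531.
The stratified mean weights each stratum mean by its population share Nₕ/N.
Σ Nₕx̄ₕ = 115954·74.67 + 130552·51.88 + 60633·73.80 + 30704·49.74 + 48688·49.28 = 8658285.18 + 6773037.76 + 4474715.4 + 1527216.96 + 2399344.64 = 23832599.94.
Divide by N: 23832599.94 / 386531 = 61.6577... → 61.66.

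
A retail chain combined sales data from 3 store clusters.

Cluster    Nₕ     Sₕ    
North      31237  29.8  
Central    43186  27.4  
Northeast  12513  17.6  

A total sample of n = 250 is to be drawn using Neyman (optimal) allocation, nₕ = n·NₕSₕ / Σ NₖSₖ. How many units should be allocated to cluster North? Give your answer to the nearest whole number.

Σ NₕSₕ = 31237·29.8 + 43186·27.4 + 12513·17.6 = 2334387.8.
Share for North: 930862.6/2334387.8 = 0.39876.
n_North = 250 × 0.39876 = 99.690... → 100.

100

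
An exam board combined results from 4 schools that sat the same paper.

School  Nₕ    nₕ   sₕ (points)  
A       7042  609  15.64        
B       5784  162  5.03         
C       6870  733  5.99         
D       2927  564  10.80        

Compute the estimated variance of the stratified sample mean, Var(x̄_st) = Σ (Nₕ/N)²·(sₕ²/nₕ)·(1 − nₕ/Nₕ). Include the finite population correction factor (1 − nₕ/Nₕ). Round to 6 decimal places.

0.052302

N = 22623. Term for each stratum: Wₕ²sₕ²/nₕ·(1−nₕ/Nₕ).
Var(x̄_st) = 0.035552110 + 0.009922925 + 0.004032386 + 0.002794824 = 0.052302245 → 0.052302.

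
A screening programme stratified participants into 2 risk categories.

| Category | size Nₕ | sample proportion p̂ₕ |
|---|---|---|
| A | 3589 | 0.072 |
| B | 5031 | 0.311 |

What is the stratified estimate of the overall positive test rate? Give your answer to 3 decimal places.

N = 3589 + 5031 = 8620.
Overall proportion = Σ (Nₕ/N)·p̂ₕ.
Σ Nₕp̂ₕ = 258.408 + 1564.641 = 1823.049.
1823.049 / 8620 = 0.21149... → 0.211.

0.211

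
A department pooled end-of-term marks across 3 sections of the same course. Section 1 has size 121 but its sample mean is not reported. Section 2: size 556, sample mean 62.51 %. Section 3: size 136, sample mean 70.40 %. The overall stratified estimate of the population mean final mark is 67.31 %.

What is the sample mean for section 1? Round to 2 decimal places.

85.89

N = 121 + 556 + 136 = 813.
Overall total = μ·N = 67.31·813 = 54723.03.
Subtract the known strata: 556·62.51 + 136·70.40 = 44329.96.
Remaining total for section 1: 54723.03 − 44329.96 = 10393.07.
Divide by its size: 10393.07 / 121 = 85.8931... → 85.89.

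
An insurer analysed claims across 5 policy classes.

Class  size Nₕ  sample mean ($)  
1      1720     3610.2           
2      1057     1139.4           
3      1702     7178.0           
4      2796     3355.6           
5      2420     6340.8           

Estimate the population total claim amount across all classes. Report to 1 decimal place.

44357839.4

1: 1720·3610.2 = 6209544
2: 1057·1139.4 = 1204345.8
3: 1702·7178.0 = 12216956
4: 2796·3355.6 = 9382257.6
5: 2420·6340.8 = 15344736
τ̂ = Σ Nₕx̄ₕ = 44357839.4.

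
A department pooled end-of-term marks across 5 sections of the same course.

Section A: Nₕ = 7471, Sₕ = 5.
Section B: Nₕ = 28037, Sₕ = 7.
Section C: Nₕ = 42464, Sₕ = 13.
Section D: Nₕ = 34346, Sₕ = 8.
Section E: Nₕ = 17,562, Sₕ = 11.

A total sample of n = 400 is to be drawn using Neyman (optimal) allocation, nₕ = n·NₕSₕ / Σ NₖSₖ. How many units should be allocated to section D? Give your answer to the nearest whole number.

88

Σ NₕSₕ = 7471·5 + 28037·7 + 42464·13 + 34346·8 + 17562·11 = 1253596.
Share for D: 274768/1253596 = 0.21918.
n_D = 400 × 0.21918 = 87.674... → 88.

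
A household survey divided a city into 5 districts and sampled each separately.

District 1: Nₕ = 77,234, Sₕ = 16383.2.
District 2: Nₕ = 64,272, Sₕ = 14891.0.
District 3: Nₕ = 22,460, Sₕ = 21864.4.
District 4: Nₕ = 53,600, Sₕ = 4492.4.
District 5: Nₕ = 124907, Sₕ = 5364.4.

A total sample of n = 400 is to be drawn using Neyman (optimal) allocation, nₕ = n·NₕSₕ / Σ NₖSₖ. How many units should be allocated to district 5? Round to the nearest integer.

74

Σ NₕSₕ = 77234·16383.2 + 64272·14891.0 + 22460·21864.4 + 53600·4492.4 + 124907·5364.4 = 3624332595.6.
Share for 5: 670051110.8/3624332595.6 = 0.18488.
n_5 = 400 × 0.18488 = 73.950... → 74.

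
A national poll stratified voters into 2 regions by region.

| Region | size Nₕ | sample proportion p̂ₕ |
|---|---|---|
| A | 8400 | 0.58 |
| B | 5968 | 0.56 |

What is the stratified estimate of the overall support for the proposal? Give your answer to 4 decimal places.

0.5717

Wₕ = Nₕ/N with N = 14368: 0.5846, 0.4154.
p̂_st = 0.5846·0.58 + 0.4154·0.56 ≈ 0.571693... → 0.5717.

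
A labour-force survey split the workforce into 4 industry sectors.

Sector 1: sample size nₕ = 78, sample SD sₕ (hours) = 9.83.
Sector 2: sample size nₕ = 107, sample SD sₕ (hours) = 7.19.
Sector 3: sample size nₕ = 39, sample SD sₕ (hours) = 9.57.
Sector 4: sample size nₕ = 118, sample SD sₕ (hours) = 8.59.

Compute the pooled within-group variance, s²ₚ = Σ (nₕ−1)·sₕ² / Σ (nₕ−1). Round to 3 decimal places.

Degrees of freedom: 77 + 106 + 38 + 117 = 338.
Σ(nₕ−1)sₕ² = 77·96.6289 + 106·51.6961 + 38·91.5849 + 117·73.7881 = 25033.6458.
s²ₚ = 25033.6458 / 338 = 74.06404... → 74.064.

74.064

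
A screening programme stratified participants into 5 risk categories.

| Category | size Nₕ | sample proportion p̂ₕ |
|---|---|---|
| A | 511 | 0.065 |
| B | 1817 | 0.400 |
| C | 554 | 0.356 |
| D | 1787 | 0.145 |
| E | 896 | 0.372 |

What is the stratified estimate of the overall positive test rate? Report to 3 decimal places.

0.278

Wₕ = Nₕ/N with N = 5565: 0.0918, 0.3265, 0.0996, 0.3211, 0.1610.
p̂_st = 0.0918·0.065 + 0.3265·0.400 + 0.0996·0.356 + 0.3211·0.145 + 0.1610·0.372 ≈ 0.27847... → 0.278.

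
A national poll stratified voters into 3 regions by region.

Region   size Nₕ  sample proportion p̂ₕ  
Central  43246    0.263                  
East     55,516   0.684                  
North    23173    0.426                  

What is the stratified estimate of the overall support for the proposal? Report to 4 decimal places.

N = 43246 + 55516 + 23173 = 121935.
Overall proportion = Σ (Nₕ/N)·p̂ₕ.
Σ Nₕp̂ₕ = 11373.698 + 37972.944 + 9871.698 = 59218.34.
59218.34 / 121935 = 0.485655... → 0.4857.

0.4857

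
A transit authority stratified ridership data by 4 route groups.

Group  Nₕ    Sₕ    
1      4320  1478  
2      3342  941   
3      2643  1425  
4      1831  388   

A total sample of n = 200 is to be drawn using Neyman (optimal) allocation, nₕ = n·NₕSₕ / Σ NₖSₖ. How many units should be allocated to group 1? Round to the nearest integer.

91

Σ NₕSₕ = 4320·1478 + 3342·941 + 2643·1425 + 1831·388 = 14006485.
Share for 1: 6384960/14006485 = 0.45586.
n_1 = 200 × 0.45586 = 91.171... → 91.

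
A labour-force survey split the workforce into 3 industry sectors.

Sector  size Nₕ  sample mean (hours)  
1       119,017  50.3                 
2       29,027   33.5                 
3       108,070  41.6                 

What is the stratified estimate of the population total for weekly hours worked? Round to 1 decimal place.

1: 119017·50.3 = 5986555.1
2: 29027·33.5 = 972404.5
3: 108070·41.6 = 4495712
τ̂ = Σ Nₕx̄ₕ = 11454671.6.

11454671.6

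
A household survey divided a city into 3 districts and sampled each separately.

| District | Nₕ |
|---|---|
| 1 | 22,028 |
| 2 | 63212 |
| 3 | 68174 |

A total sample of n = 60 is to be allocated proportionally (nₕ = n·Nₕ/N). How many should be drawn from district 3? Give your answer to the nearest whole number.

27

Share of district 3 = 68174/153414 = 0.44438.
Allocate 60 × 0.44438 = 26.663... → 27.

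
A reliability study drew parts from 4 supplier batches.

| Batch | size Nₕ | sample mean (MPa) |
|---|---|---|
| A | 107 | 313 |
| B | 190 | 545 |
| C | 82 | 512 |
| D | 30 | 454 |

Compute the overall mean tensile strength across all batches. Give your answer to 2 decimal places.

471.01

N = 409; weights Wₕ = Nₕ/N = (0.2616, 0.4645, 0.2005, 0.0733).
x̄_st = Σ Wₕ·x̄ₕ = 0.2616·313 + 0.4645·545 + 0.2005·512 + 0.0733·454 ≈ 471.0147...
→ 471.01.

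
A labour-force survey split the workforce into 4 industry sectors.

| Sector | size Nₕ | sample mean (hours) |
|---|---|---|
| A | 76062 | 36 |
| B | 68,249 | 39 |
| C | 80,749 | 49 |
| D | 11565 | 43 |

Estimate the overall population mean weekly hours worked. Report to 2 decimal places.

41.64

x̄_st = (Σ Nₕx̄ₕ) / (Σ Nₕ) = (76062·36 + 68249·39 + 80749·49 + 11565·43) / 236625
= 9853939 / 236625 = 41.6437... → 41.64.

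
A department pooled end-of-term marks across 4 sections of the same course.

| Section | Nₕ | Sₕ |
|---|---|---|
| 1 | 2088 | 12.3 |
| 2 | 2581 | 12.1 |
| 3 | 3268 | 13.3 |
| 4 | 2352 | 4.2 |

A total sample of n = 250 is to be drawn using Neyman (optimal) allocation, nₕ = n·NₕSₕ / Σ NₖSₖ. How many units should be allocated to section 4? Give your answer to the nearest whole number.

Σ NₕSₕ = 2088·12.3 + 2581·12.1 + 3268·13.3 + 2352·4.2 = 110255.3.
Share for 4: 9878.4/110255.3 = 0.08960.
n_4 = 250 × 0.08960 = 22.399... → 22.

22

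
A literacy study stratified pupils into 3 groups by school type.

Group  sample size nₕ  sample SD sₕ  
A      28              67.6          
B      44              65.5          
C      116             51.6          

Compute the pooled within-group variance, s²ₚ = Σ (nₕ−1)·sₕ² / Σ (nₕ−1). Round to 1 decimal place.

3319.2

A: (28−1)·67.6² = 27·4569.76 = 123383.52
B: (44−1)·65.5² = 43·4290.25 = 184480.75
C: (116−1)·51.6² = 115·2662.56 = 306194.4
Numerator = 614058.67; denominator = Σ(nₕ−1) = 185.
s²ₚ = 614058.67/185 = 3319.236... → 3319.2.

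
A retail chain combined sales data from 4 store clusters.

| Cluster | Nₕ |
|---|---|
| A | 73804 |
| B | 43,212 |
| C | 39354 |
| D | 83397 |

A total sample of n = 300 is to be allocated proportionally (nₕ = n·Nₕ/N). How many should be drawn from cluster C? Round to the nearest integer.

49

Share of cluster C = 39354/239767 = 0.16413.
Allocate 300 × 0.16413 = 49.240... → 49.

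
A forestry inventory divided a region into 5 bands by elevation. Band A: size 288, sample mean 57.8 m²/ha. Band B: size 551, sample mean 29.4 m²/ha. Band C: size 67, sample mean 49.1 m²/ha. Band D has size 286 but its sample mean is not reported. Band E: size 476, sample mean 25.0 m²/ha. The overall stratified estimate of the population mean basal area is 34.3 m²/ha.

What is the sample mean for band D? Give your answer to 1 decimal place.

N = 288 + 551 + 67 + 286 + 476 = 1668.
Overall total = μ·N = 34.3·1668 = 57212.4.
Subtract the known strata: 288·57.8 + 551·29.4 + 67·49.1 + 476·25.0 = 48035.5.
Remaining total for band D: 57212.4 − 48035.5 = 9176.9.
Divide by its size: 9176.9 / 286 = 32.087... → 32.1.

32.1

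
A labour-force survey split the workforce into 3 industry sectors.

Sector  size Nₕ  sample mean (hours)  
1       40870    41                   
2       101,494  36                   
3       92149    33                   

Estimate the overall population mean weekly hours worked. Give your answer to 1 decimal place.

35.7

N = 40870 + 101494 + 92149 = 234513.
The stratified mean weights each stratum mean by its population share Nₕ/N.
Σ Nₕx̄ₕ = 40870·41 + 101494·36 + 92149·33 = 1675670 + 3653784 + 3040917 = 8370371.
Divide by N: 8370371 / 234513 = 35.693... → 35.7.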